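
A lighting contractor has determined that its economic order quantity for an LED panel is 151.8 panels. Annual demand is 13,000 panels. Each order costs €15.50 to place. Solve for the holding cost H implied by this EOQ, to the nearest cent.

H ≈ €17.49

Squaring Q* = √(2DS/H) gives Q*² = 2DS/H.
From Q* = √(2DS/H): H = 2DS / Q*² = 2 × 13,000 × 15.5 / 151.8² = 17.4889.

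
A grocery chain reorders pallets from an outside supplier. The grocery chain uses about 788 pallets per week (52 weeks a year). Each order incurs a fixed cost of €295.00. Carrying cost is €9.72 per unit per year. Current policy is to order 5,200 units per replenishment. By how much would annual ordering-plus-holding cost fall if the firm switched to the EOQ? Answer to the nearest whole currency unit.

Extra cost ≈ €12,267 per year

Annual demand D = 788 × 52 = 40,976.
EOQ = √(2DS/H) = √(2 × 40,976 × 295 / 9.72) ≈ 1577.09.
Cost at Q* = (D/Q*)S + (Q*/2)H = √(2DSH) ≈ €15,329.36.
Cost at Q = 5,200: (40,976/5,200)×295 + (5,200/2)×9.72 = €2,324.60 + €25,272.00 = €27,596.60.
Excess = €27,596.60 − €15,329.36 = €12,267.24.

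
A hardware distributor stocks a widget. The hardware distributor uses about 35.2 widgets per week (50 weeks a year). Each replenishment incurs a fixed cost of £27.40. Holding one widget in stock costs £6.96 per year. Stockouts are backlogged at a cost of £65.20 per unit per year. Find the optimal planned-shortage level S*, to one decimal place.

S* ≈ 11.9 widgets

Annual demand D = 35.2 × 50 = 1,760.
With planned backorders, Q* = √(2DS/H) · √((H+B)/B).
√(2DS/H) = √(2 × 1,760 × 27.4 / 6.96) = 117.718.
√((H+B)/B) = √((6.96+65.2)/65.2) = 1.0520.
Q* ≈ 123.842.
S* = Q* · H/(H+B) = 123.842 × 6.96/72.16 ≈ 11.945.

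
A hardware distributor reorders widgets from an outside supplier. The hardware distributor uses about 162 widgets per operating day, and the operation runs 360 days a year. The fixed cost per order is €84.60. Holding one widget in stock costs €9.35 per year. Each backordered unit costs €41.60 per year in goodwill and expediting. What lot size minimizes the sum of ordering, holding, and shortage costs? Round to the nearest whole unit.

Annual demand D = 162 × 360 = 58,320.
With planned backorders, Q* = √(2DS/H) · √((H+B)/B).
√(2DS/H) = √(2 × 58,320 × 84.6 / 9.35) = 1027.314.
√((H+B)/B) = √((9.35+41.6)/41.6) = 1.1067.
Q* ≈ 1136.916.

Q* ≈ 1,137 widgets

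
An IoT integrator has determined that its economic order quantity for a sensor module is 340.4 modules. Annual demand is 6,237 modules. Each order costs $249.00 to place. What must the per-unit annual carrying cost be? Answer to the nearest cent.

Invert the EOQ relation Q*² = 2DS/H.
From Q* = √(2DS/H): H = 2DS / Q*² = 2 × 6,237 × 249 / 340.4² = 26.8056.

H ≈ $26.81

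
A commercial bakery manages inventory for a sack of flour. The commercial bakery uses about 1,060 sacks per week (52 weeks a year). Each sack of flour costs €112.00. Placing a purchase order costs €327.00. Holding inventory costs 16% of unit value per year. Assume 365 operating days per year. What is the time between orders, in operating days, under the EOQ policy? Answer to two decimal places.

T ≈ 9.39 days

Annual demand D = 1,060 × 52 = 55,120.
Holding cost H = 0.16 × €112.00 = €17.9200 per unit per year.
Q* = √(2DS/H) = √(2 × 55,120 × 327 / 17.92) ≈ 1418.32.
Cycle time = Q*/D × 365 = 1418.32 / 55,120 × 365 ≈ 9.392 days.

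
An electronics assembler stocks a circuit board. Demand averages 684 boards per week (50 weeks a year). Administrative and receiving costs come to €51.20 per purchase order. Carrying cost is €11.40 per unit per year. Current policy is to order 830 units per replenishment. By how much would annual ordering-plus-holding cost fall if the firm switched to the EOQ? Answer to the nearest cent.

Extra cost ≈ €522.17 per year

Annual demand D = 684 × 50 = 34,200.
EOQ = √(2DS/H) = √(2 × 34,200 × 51.2 / 11.4) ≈ 554.26.
Cost at Q* = (D/Q*)S + (Q*/2)H = √(2DSH) ≈ €6,318.52.
Cost at Q = 830: (34,200/830)×51.2 + (830/2)×11.4 = €2,109.69 + €4,731.00 = €6,840.69.
Excess = €6,840.69 − €6,318.52 = €522.17.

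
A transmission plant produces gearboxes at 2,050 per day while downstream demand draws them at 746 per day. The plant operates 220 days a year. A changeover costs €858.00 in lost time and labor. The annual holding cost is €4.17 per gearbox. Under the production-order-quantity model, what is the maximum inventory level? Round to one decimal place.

I_max ≈ 6,554.4 gearboxes

Annual demand D = 746 × 220 = 164,120.
Production build-up factor (1 − d/p) = 1 − 746/2,050 = 0.6361.
Q* = √(2DS / (H(1 − d/p))) = √(2 × 164,120 × 858 / (4.17 × 0.6361)).
= √(281,629,920 / 2.6525) ≈ 10304.087.
Maximum inventory = Q*(1 − d/p) = 10304.087 × 0.6361 ≈ 6554.404.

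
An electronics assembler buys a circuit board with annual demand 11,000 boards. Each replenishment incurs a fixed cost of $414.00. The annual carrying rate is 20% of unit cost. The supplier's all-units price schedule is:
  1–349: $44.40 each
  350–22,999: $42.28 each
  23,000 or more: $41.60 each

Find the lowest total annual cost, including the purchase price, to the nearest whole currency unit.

TC* ≈ $473,856

Holding cost per unit per year at price C is H = 0.20·C.
For each price level, check whether its EOQ is feasible; otherwise the best quantity at that price is the breakpoint.
Tier 1 ($44.40): EOQ = 1012.8 exceeds tier's upper bound 349, so this tier is dominated.
EOQ at $42.28 = 1037.8 (feasible in tier 2): TC = 11,000×$42.28 + (11,000/1037.8)×414 + (1037.8/2)×0.20×$42.28 = $473,855.95.
EOQ at $41.60 = 1046.3 < 23000, so use break Q=23000: TC = 11,000×$41.60 + (11,000/23000.0)×414 + (23000.0/2)×0.20×$41.60 = $553,478.00.
Lowest total cost among the candidates is at Q = 1037.8.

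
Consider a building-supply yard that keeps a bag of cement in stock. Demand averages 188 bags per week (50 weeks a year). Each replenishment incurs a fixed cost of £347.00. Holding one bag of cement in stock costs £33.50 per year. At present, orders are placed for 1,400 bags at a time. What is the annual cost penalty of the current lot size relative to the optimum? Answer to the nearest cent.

Annual demand D = 188 × 50 = 9,400.
EOQ = √(2DS/H) = √(2 × 9,400 × 347 / 33.5) ≈ 441.29.
Cost at Q* = (D/Q*)S + (Q*/2)H = √(2DSH) ≈ £14,783.12.
Cost at Q = 1,400: (9,400/1,400)×347 + (1,400/2)×33.5 = £2,329.86 + £23,450.00 = £25,779.86.
Excess = £25,779.86 − £14,783.12 = £10,996.74.

Extra cost ≈ £10,996.74 per year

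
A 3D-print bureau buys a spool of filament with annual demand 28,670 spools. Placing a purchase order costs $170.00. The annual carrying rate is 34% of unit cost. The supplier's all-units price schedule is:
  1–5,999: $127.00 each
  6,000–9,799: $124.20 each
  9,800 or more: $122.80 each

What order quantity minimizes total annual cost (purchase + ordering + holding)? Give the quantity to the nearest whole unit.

Holding cost per unit per year at price C is H = 0.34·C.
Candidates are each tier's EOQ (if it falls in that tier) and each price-break quantity.
EOQ at $127.00 = 475.1 (feasible in tier 1): TC = 28,670×$127.00 + (28,670/475.1)×170 + (475.1/2)×0.34×$127.00 = $3,661,606.09.
EOQ at $124.20 = 480.5 < 6000, so use break Q=6000: TC = 28,670×$124.20 + (28,670/6000.0)×170 + (6000.0/2)×0.34×$124.20 = $3,688,310.32.
EOQ at $122.80 = 483.2 < 9800, so use break Q=9800: TC = 28,670×$122.80 + (28,670/9800.0)×170 + (9800.0/2)×0.34×$122.80 = $3,725,758.14.
Lowest total cost is $3,661,606.09 at Q = 475.1.

Q* ≈ 475 spools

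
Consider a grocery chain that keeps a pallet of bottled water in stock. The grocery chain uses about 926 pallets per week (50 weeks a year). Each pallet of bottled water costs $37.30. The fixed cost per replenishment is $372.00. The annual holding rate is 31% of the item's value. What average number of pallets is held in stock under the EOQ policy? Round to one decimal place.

Annual demand D = 926 × 50 = 46,300.
Holding cost H = 0.31 × $37.30 = $11.5630 per unit per year.
The optimal lot size = √(2DS/H) = √(2 × 46,300 × 372 / 11.563) ≈ 1726.00.
Average inventory = Q*/2 ≈ 1726.00 / 2 = 863.002.

Average inventory ≈ 863.0 pallets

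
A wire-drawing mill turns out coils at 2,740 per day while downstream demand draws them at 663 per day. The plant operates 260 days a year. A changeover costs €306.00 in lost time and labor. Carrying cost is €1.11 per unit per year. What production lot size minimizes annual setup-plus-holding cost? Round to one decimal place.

Annual demand D = 663 × 260 = 172,380.
Production build-up factor (1 − d/p) = 1 − 663/2,740 = 0.7580.
Q* = √(2DS / (H(1 − d/p))) = √(2 × 172,380 × 306 / (1.11 × 0.7580)).
= √(105,496,560 / 0.8414) ≈ 11197.336.

Q* ≈ 11,197.3 coils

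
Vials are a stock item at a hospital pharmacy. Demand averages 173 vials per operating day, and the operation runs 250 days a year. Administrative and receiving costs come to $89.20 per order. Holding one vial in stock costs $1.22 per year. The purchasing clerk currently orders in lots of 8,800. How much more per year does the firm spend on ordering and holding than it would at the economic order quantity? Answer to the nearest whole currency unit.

Extra cost ≈ $2,738 per year

Annual demand D = 173 × 250 = 43,250.
EOQ = √(2DS/H) = √(2 × 43,250 × 89.2 / 1.22) ≈ 2514.84.
Cost at Q* = (D/Q*)S + (Q*/2)H = √(2DSH) ≈ $3,068.11.
Cost at Q = 8,800: (43,250/8,800)×89.2 + (8,800/2)×1.22 = $438.40 + $5,368.00 = $5,806.40.
Excess = $5,806.40 − $3,068.11 = $2,738.29.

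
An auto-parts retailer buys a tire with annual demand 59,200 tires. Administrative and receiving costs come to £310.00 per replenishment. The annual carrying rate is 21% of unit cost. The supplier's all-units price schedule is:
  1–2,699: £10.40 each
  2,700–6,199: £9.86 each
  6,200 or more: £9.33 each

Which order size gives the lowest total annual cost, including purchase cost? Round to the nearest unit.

Holding cost per unit per year at price C is H = 0.21·C.
For each price level, check whether its EOQ is feasible; otherwise the best quantity at that price is the breakpoint.
Tier 1 (£10.40): EOQ = 4099.5 exceeds tier's upper bound 2699, so this tier is dominated.
EOQ at £9.86 = 4210.3 (feasible in tier 2): TC = 59,200×£9.86 + (59,200/4210.3)×310 + (4210.3/2)×0.21×£9.86 = £592,429.76.
EOQ at £9.33 = 4328.2 < 6200, so use break Q=6200: TC = 59,200×£9.33 + (59,200/6200.0)×310 + (6200.0/2)×0.21×£9.33 = £561,369.83.
Lowest total cost is £561,369.83 at Q = 6200.0.

Q* ≈ 6,200 tires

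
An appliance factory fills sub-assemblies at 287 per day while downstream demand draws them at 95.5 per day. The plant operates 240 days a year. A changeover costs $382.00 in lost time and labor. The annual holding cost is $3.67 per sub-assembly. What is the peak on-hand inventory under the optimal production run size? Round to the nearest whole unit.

I_max ≈ 1,784 sub-assemblies

Annual demand D = 95.5 × 240 = 22,920.
Production build-up factor (1 − d/p) = 1 − 95.5/287 = 0.6672.
Q* = √(2DS / (H(1 − d/p))) = √(2 × 22,920 × 382 / (3.67 × 0.6672)).
= √(17,510,880 / 2.4488) ≈ 2674.099.
Maximum inventory = Q*(1 − d/p) = 2674.099 × 0.6672 ≈ 1784.286.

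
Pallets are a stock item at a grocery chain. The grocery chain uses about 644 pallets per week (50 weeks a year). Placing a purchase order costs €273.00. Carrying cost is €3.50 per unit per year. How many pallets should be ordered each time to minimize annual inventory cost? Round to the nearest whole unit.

Q* ≈ 2,241 pallets

Annual demand D = 644 × 50 = 32,200.
EOQ = √(2DS / H) = √(2 × 32,200 × 273 / 3.5).
= √(17,581,200 / 3.5) = √5,023,200 ≈ 2241.250.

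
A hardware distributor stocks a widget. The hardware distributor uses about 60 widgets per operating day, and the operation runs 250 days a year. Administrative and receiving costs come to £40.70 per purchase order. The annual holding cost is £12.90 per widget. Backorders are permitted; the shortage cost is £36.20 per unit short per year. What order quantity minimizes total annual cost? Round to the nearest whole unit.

Q* ≈ 358 widgets

Annual demand D = 60 × 250 = 15,000.
With planned backorders, Q* = √(2DS/H) · √((H+B)/B).
√(2DS/H) = √(2 × 15,000 × 40.7 / 12.9) = 307.654.
√((H+B)/B) = √((12.9+36.2)/36.2) = 1.1646.
Q* ≈ 358.302.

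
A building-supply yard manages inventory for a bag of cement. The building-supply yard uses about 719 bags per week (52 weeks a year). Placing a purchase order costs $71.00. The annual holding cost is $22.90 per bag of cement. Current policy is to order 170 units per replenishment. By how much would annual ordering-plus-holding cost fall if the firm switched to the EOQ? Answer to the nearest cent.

Annual demand D = 719 × 52 = 37,388.
EOQ = √(2DS/H) = √(2 × 37,388 × 71 / 22.9) ≈ 481.50.
Cost at Q* = (D/Q*)S + (Q*/2)H = √(2DSH) ≈ $11,026.25.
Cost at Q = 170: (37,388/170)×71 + (170/2)×22.9 = $15,614.99 + $1,946.50 = $17,561.49.
Excess = $17,561.49 − $11,026.25 = $6,535.23.

Extra cost ≈ $6,535.23 per year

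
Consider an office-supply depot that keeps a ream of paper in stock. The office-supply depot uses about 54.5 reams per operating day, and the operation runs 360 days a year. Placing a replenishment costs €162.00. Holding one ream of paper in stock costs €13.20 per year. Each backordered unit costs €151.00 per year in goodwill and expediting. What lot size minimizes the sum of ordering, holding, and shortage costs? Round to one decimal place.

Annual demand D = 54.5 × 360 = 19,620.
With planned backorders, Q* = √(2DS/H) · √((H+B)/B).
√(2DS/H) = √(2 × 19,620 × 162 / 13.2) = 693.961.
√((H+B)/B) = √((13.2+151)/151) = 1.0428.
Q* ≈ 723.658.

Q* ≈ 723.7 reams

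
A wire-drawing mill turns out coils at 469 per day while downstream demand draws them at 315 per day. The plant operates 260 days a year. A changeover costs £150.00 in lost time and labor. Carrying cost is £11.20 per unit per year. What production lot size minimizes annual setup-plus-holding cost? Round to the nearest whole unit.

Q* ≈ 2,585 coils

Annual demand D = 315 × 260 = 81,900.
Production build-up factor (1 − d/p) = 1 − 315/469 = 0.3284.
Q* = √(2DS / (H(1 − d/p))) = √(2 × 81,900 × 150 / (11.2 × 0.3284)).
= √(24,570,000 / 3.6776) ≈ 2584.756.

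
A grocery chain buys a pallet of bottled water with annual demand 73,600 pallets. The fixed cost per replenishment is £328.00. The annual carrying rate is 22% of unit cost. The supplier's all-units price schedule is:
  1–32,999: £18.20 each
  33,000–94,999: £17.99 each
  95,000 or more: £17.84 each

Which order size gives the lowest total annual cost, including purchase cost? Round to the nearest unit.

Q* ≈ 3,473 pallets

Holding cost per unit per year at price C is H = 0.22·C.
Evaluate total cost at each tier's feasible EOQ or, if the EOQ is below the tier, at the tier's minimum quantity.
EOQ at £18.20 = 3472.5 (feasible in tier 1): TC = 73,600×£18.20 + (73,600/3472.5)×328 + (3472.5/2)×0.22×£18.20 = £1,353,423.94.
EOQ at £17.99 = 3492.7 < 33000, so use break Q=33000: TC = 73,600×£17.99 + (73,600/33000.0)×328 + (33000.0/2)×0.22×£17.99 = £1,390,099.24.
EOQ at £17.84 = 3507.4 < 95000, so use break Q=95000: TC = 73,600×£17.84 + (73,600/95000.0)×328 + (95000.0/2)×0.22×£17.84 = £1,499,706.11.
Lowest total cost is £1,353,423.94 at Q = 3472.5.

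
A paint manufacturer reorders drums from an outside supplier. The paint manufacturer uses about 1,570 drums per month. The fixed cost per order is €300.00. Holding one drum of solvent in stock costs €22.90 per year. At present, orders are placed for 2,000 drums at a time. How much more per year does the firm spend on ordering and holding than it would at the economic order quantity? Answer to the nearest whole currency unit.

Annual demand D = 1,570 × 12 = 18,840.
EOQ = √(2DS/H) = √(2 × 18,840 × 300 / 22.9) ≈ 702.58.
Cost at Q* = (D/Q*)S + (Q*/2)H = √(2DSH) ≈ €16,089.18.
Cost at Q = 2,000: (18,840/2,000)×300 + (2,000/2)×22.9 = €2,826.00 + €22,900.00 = €25,726.00.
Excess = €25,726.00 − €16,089.18 = €9,636.82.

Extra cost ≈ €9,637 per year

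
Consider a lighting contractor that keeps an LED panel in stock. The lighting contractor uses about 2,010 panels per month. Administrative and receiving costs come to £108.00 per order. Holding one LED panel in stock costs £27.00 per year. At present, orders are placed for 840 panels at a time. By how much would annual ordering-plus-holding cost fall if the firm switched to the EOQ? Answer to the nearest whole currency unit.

Extra cost ≈ £2,581 per year

Annual demand D = 2,010 × 12 = 24,120.
EOQ = √(2DS/H) = √(2 × 24,120 × 108 / 27) ≈ 439.27.
Cost at Q* = (D/Q*)S + (Q*/2)H = √(2DSH) ≈ £11,860.35.
Cost at Q = 840: (24,120/840)×108 + (840/2)×27 = £3,101.14 + £11,340.00 = £14,441.14.
Excess = £14,441.14 − £11,860.35 = £2,580.80.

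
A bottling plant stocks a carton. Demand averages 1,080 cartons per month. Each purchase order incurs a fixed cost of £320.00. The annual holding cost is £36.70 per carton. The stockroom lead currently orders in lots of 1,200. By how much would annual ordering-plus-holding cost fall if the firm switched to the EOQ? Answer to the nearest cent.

Annual demand D = 1,080 × 12 = 12,960.
EOQ = √(2DS/H) = √(2 × 12,960 × 320 / 36.7) ≈ 475.40.
Cost at Q* = (D/Q*)S + (Q*/2)H = √(2DSH) ≈ £17,447.19.
Cost at Q = 1,200: (12,960/1,200)×320 + (1,200/2)×36.7 = £3,456.00 + £22,020.00 = £25,476.00.
Excess = £25,476.00 − £17,447.19 = £8,028.81.

Extra cost ≈ £8,028.81 per year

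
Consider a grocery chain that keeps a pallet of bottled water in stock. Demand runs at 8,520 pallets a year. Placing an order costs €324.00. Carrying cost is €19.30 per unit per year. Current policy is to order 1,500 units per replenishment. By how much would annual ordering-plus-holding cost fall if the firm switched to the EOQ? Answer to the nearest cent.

Extra cost ≈ €5,992.79 per year

EOQ = √(2DS/H) = √(2 × 8,520 × 324 / 19.3) ≈ 534.85.
Cost at Q* = (D/Q*)S + (Q*/2)H = √(2DSH) ≈ €10,322.53.
Cost at Q = 1,500: (8,520/1,500)×324 + (1,500/2)×19.3 = €1,840.32 + €14,475.00 = €16,315.32.
Excess = €16,315.32 − €10,322.53 = €5,992.79.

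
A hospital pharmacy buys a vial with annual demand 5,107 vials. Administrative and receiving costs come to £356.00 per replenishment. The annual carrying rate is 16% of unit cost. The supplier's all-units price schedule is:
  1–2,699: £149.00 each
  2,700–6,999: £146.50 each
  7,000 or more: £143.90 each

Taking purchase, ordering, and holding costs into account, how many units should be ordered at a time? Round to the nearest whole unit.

Holding cost per unit per year at price C is H = 0.16·C.
For each price level, check whether its EOQ is feasible; otherwise the best quantity at that price is the breakpoint.
EOQ at £149.00 = 390.5 (feasible in tier 1): TC = 5,107×£149.00 + (5,107/390.5)×356 + (390.5/2)×0.16×£149.00 = £770,253.57.
EOQ at £146.50 = 393.9 < 2700, so use break Q=2700: TC = 5,107×£146.50 + (5,107/2700.0)×356 + (2700.0/2)×0.16×£146.50 = £780,492.87.
EOQ at £143.90 = 397.4 < 7000, so use break Q=7000: TC = 5,107×£143.90 + (5,107/7000.0)×356 + (7000.0/2)×0.16×£143.90 = £815,741.03.
Lowest total cost is £770,253.57 at Q = 390.5.

Q* ≈ 391 vials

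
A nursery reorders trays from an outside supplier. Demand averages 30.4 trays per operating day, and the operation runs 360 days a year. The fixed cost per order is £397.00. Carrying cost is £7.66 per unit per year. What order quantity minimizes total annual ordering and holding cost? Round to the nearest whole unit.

Annual demand D = 30.4 × 360 = 10,944.
EOQ = √(2DS / H) = √(2 × 10,944 × 397 / 7.66).
= √(8,689,536 / 7.66) = √1,134,404.1775 ≈ 1065.084.

Q* ≈ 1,065 trays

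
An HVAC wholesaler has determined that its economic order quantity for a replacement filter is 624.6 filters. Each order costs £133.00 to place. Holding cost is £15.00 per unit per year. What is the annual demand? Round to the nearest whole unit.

D ≈ 22,000 filters per year

Squaring Q* = √(2DS/H) gives Q*² = 2DS/H.
From Q* = √(2DS/H): D = Q*²H / (2S) = 624.6² × 15 / (2 × 133) = 21999.539.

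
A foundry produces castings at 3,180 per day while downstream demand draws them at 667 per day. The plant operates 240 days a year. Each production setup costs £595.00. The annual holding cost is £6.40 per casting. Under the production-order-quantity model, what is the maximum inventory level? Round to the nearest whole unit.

I_max ≈ 4,850 castings

Annual demand D = 667 × 240 = 160,080.
Production build-up factor (1 − d/p) = 1 − 667/3,180 = 0.7903.
Q* = √(2DS / (H(1 − d/p))) = √(2 × 160,080 × 595 / (6.4 × 0.7903)).
= √(190,495,200 / 5.0576) ≈ 6137.187.
Maximum inventory = Q*(1 − d/p) = 6137.187 × 0.7903 ≈ 4849.922.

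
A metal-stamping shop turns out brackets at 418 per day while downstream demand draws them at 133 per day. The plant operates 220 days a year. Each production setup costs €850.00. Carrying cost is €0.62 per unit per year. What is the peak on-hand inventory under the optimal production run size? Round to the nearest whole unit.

I_max ≈ 7,396 brackets

Annual demand D = 133 × 220 = 29,260.
Production build-up factor (1 − d/p) = 1 − 133/418 = 0.6818.
Q* = √(2DS / (H(1 − d/p))) = √(2 × 29,260 × 850 / (0.62 × 0.6818)).
= √(49,742,000 / 0.4227) ≈ 10847.546.
Maximum inventory = Q*(1 − d/p) = 10847.546 × 0.6818 ≈ 7396.054.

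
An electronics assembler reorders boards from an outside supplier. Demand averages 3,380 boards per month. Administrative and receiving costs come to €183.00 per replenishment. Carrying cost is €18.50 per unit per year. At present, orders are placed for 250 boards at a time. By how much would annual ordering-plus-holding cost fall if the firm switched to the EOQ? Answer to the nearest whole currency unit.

Extra cost ≈ €15,430 per year

Annual demand D = 3,380 × 12 = 40,560.
EOQ = √(2DS/H) = √(2 × 40,560 × 183 / 18.5) ≈ 895.78.
Cost at Q* = (D/Q*)S + (Q*/2)H = √(2DSH) ≈ €16,572.02.
Cost at Q = 250: (40,560/250)×183 + (250/2)×18.5 = €29,689.92 + €2,312.50 = €32,002.42.
Excess = €32,002.42 − €16,572.02 = €15,430.40.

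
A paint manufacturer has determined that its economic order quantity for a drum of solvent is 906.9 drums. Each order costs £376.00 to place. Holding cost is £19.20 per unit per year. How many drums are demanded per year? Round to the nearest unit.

D ≈ 20,999 drums per year

Squaring Q* = √(2DS/H) gives Q*² = 2DS/H.
From Q* = √(2DS/H): D = Q*²H / (2S) = 906.9² × 19.2 / (2 × 376) = 20999.173.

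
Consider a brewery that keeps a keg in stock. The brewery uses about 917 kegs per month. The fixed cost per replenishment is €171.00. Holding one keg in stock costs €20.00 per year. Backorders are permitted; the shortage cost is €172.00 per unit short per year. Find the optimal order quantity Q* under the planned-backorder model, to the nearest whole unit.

Q* ≈ 458 kegs

Annual demand D = 917 × 12 = 11,004.
With planned backorders, Q* = √(2DS/H) · √((H+B)/B).
√(2DS/H) = √(2 × 11,004 × 171 / 20) = 433.784.
√((H+B)/B) = √((20+172)/172) = 1.0565.
Q* ≈ 458.310.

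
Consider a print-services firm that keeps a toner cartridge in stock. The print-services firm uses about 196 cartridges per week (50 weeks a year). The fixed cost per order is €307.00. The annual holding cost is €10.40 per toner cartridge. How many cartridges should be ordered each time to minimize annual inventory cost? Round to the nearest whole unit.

Annual demand D = 196 × 50 = 9,800.
EOQ = √(2DS / H) = √(2 × 9,800 × 307 / 10.4).
= √(6,017,200 / 10.4) = √578,576.9231 ≈ 760.642.

Q* ≈ 761 cartridges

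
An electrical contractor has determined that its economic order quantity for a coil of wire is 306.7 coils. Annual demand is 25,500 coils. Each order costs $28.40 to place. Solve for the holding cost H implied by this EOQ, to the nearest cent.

Squaring Q* = √(2DS/H) gives Q*² = 2DS/H.
From Q* = √(2DS/H): H = 2DS / Q*² = 2 × 25,500 × 28.4 / 306.7² = 15.3979.

H ≈ $15.40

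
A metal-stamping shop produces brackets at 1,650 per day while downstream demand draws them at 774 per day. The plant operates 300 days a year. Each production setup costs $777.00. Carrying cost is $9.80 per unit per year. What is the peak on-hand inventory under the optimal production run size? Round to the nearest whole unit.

I_max ≈ 4,421 brackets

Annual demand D = 774 × 300 = 232,200.
Production build-up factor (1 − d/p) = 1 − 774/1,650 = 0.5309.
Q* = √(2DS / (H(1 − d/p))) = √(2 × 232,200 × 777 / (9.8 × 0.5309)).
= √(360,838,800 / 5.2029) ≈ 8327.862.
Maximum inventory = Q*(1 − d/p) = 8327.862 × 0.5309 ≈ 4421.337.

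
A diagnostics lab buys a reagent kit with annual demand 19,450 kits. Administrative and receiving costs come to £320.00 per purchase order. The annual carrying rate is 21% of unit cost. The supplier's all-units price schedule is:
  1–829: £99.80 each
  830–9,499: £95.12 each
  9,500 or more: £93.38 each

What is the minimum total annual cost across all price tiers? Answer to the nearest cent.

Holding cost per unit per year at price C is H = 0.21·C.
Candidates are each tier's EOQ (if it falls in that tier) and each price-break quantity.
EOQ at £99.80 = 770.7 (feasible in tier 1): TC = 19,450×£99.80 + (19,450/770.7)×320 + (770.7/2)×0.21×£99.80 = £1,957,261.94.
EOQ at £95.12 = 789.4 < 830, so use break Q=830: TC = 19,450×£95.12 + (19,450/830.0)×320 + (830.0/2)×0.21×£95.12 = £1,865,872.50.
EOQ at £93.38 = 796.7 < 9500, so use break Q=9500: TC = 19,450×£93.38 + (19,450/9500.0)×320 + (9500.0/2)×0.21×£93.38 = £1,910,042.71.
Lowest total cost among the candidates is at Q = 830.0.

TC* ≈ £1,865,872.50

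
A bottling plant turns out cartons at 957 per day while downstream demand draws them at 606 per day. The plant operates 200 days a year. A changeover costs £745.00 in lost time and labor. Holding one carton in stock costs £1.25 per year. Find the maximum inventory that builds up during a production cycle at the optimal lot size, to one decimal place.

Annual demand D = 606 × 200 = 121,200.
Production build-up factor (1 − d/p) = 1 − 606/957 = 0.3668.
Q* = √(2DS / (H(1 − d/p))) = √(2 × 121,200 × 745 / (1.25 × 0.3668)).
= √(180,588,000 / 0.4585) ≈ 19846.862.
Maximum inventory = Q*(1 − d/p) = 19846.862 × 0.3668 ≈ 7279.257.

I_max ≈ 7,279.3 cartons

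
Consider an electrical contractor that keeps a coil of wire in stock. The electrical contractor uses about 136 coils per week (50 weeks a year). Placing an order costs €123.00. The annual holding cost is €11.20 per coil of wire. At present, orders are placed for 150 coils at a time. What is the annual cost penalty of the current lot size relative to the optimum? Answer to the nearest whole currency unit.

Extra cost ≈ €2,088 per year

Annual demand D = 136 × 50 = 6,800.
EOQ = √(2DS/H) = √(2 × 6,800 × 123 / 11.2) ≈ 386.47.
Cost at Q* = (D/Q*)S + (Q*/2)H = √(2DSH) ≈ €4,328.44.
Cost at Q = 150: (6,800/150)×123 + (150/2)×11.2 = €5,576.00 + €840.00 = €6,416.00.
Excess = €6,416.00 − €4,328.44 = €2,087.56.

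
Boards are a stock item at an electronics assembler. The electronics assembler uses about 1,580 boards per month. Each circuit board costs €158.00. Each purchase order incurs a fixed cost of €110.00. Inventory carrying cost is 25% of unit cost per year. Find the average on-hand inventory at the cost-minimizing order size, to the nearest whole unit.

Average inventory ≈ 162 boards

Annual demand D = 1,580 × 12 = 18,960.
Holding cost H = 0.25 × €158.00 = €39.5000 per unit per year.
EOQ = √(2DS/H) = √(2 × 18,960 × 110 / 39.5) ≈ 324.96.
Average inventory = Q*/2 ≈ 324.96 / 2 = 162.481.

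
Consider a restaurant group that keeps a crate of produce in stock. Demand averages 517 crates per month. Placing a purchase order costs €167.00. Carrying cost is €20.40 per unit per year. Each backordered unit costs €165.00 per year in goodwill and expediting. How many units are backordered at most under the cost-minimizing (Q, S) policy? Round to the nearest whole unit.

S* ≈ 37 crates

Annual demand D = 517 × 12 = 6,204.
With planned backorders, Q* = √(2DS/H) · √((H+B)/B).
√(2DS/H) = √(2 × 6,204 × 167 / 20.4) = 318.709.
√((H+B)/B) = √((20.4+165)/165) = 1.0600.
Q* ≈ 337.837.
S* = Q* · H/(H+B) = 337.837 × 20.4/185.4 ≈ 37.173.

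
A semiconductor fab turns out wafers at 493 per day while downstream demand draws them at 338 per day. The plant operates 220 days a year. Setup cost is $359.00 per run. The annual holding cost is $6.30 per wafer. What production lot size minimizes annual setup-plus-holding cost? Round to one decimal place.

Q* ≈ 5,191.8 wafers

Annual demand D = 338 × 220 = 74,360.
Production build-up factor (1 − d/p) = 1 − 338/493 = 0.3144.
Q* = √(2DS / (H(1 − d/p))) = √(2 × 74,360 × 359 / (6.3 × 0.3144)).
= √(53,390,480 / 1.9807) ≈ 5191.815.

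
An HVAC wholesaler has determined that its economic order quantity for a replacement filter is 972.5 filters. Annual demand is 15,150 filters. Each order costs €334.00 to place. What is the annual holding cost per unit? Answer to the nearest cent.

Squaring Q* = √(2DS/H) gives Q*² = 2DS/H.
From Q* = √(2DS/H): H = 2DS / Q*² = 2 × 15,150 × 334 / 972.5² = 10.7006.

H ≈ €10.70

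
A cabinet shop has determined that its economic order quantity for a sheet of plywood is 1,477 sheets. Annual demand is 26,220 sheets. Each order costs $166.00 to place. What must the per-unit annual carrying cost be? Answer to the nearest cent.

H ≈ $3.99

The basic EOQ model gives Q* = √(2DS/H); rearrange for the unknown.
From Q* = √(2DS/H): H = 2DS / Q*² = 2 × 26,220 × 166 / 1,477² = 3.9903.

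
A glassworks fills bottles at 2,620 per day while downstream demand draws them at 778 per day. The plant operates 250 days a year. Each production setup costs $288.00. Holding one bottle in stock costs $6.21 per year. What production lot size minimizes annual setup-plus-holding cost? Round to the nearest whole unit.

Annual demand D = 778 × 250 = 194,500.
Production build-up factor (1 − d/p) = 1 − 778/2,620 = 0.7031.
Q* = √(2DS / (H(1 − d/p))) = √(2 × 194,500 × 288 / (6.21 × 0.7031)).
= √(112,032,000 / 4.366) ≈ 5065.602.

Q* ≈ 5,066 bottles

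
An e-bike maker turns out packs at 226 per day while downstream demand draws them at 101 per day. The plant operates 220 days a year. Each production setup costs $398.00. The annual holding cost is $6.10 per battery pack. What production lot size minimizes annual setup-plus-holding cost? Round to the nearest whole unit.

Q* ≈ 2,290 packs

Annual demand D = 101 × 220 = 22,220.
Production build-up factor (1 − d/p) = 1 − 101/226 = 0.5531.
Q* = √(2DS / (H(1 − d/p))) = √(2 × 22,220 × 398 / (6.1 × 0.5531)).
= √(17,687,120 / 3.3739) ≈ 2289.617.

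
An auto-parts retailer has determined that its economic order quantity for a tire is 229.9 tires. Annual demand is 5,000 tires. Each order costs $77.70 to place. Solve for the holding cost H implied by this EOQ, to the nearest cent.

H ≈ $14.70

Squaring Q* = √(2DS/H) gives Q*² = 2DS/H.
From Q* = √(2DS/H): H = 2DS / Q*² = 2 × 5,000 × 77.7 / 229.9² = 14.7009.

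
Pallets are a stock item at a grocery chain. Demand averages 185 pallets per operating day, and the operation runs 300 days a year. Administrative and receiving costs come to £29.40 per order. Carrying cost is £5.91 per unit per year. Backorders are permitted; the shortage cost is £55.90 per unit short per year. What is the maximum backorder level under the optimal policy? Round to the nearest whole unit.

S* ≈ 75 pallets

Annual demand D = 185 × 300 = 55,500.
With planned backorders, Q* = √(2DS/H) · √((H+B)/B).
√(2DS/H) = √(2 × 55,500 × 29.4 / 5.91) = 743.090.
√((H+B)/B) = √((5.91+55.9)/55.9) = 1.0515.
Q* ≈ 781.385.
S* = Q* · H/(H+B) = 781.385 × 5.91/61.81 ≈ 74.713.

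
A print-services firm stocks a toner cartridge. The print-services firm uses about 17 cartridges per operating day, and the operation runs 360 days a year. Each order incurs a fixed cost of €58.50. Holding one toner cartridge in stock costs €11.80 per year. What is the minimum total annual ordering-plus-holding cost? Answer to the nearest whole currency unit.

Annual demand D = 17 × 360 = 6,120.
Q* = √(2DS/H) = √(2 × 6,120 × 58.5 / 11.8) ≈ 246.34.
At Q*, ordering cost (D/Q*)S equals holding cost (Q*/2)H, each = √(DSH/2).
Minimum total = √(2DSH) = √(2 × 6,120 × 58.5 × 11.8) ≈ 2906.763.

TC* ≈ €2,907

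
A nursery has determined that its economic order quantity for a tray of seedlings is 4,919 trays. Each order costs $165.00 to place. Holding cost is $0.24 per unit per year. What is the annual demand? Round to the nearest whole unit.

The basic EOQ model gives Q* = √(2DS/H); rearrange for the unknown.
From Q* = √(2DS/H): D = Q*²H / (2S) = 4,919² × 0.24 / (2 × 165) = 17597.499.

D ≈ 17,597 trays per year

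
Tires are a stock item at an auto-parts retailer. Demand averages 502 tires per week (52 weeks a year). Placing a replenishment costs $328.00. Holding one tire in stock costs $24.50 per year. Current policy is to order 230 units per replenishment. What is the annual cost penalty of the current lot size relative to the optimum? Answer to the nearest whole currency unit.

Extra cost ≈ $19,561 per year

Annual demand D = 502 × 52 = 26,104.
EOQ = √(2DS/H) = √(2 × 26,104 × 328 / 24.5) ≈ 836.03.
Cost at Q* = (D/Q*)S + (Q*/2)H = √(2DSH) ≈ $20,482.76.
Cost at Q = 230: (26,104/230)×328 + (230/2)×24.5 = $37,226.57 + $2,817.50 = $40,044.07.
Excess = $40,044.07 − $20,482.76 = $19,561.31.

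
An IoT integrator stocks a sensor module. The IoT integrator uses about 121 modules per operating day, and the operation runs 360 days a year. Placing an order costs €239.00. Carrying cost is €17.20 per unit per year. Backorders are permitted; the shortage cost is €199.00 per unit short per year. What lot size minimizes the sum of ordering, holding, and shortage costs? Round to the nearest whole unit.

Q* ≈ 1,147 modules

Annual demand D = 121 × 360 = 43,560.
With planned backorders, Q* = √(2DS/H) · √((H+B)/B).
√(2DS/H) = √(2 × 43,560 × 239 / 17.2) = 1100.256.
√((H+B)/B) = √((17.2+199)/199) = 1.0423.
Q* ≈ 1146.819.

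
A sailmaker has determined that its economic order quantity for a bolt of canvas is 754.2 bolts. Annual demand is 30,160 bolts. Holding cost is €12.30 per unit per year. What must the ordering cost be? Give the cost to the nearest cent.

Squaring Q* = √(2DS/H) gives Q*² = 2DS/H.
From Q* = √(2DS/H): S = Q*²H / (2D) = 754.2² × 12.3 / (2 × 30,160) = 115.9890.

S ≈ €115.99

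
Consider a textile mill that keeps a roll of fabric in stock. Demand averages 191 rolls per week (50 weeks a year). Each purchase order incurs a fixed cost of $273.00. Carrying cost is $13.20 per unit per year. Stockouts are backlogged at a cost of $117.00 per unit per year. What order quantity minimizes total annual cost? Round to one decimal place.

Q* ≈ 663.0 rolls

Annual demand D = 191 × 50 = 9,550.
With planned backorders, Q* = √(2DS/H) · √((H+B)/B).
√(2DS/H) = √(2 × 9,550 × 273 / 13.2) = 628.508.
√((H+B)/B) = √((13.2+117)/117) = 1.0549.
Q* ≈ 663.015.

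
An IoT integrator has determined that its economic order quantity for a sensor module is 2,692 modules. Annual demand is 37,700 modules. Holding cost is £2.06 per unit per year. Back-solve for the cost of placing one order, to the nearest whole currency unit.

Invert the EOQ relation Q*² = 2DS/H.
From Q* = √(2DS/H): S = Q*²H / (2D) = 2,692² × 2.06 / (2 × 37,700) = 197.9912.

S ≈ £198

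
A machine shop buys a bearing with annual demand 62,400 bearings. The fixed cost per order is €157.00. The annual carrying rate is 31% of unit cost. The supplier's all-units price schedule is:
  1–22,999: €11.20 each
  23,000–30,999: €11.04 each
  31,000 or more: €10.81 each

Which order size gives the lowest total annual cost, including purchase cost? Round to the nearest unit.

Holding cost per unit per year at price C is H = 0.31·C.
Evaluate total cost at each tier's feasible EOQ or, if the EOQ is below the tier, at the tier's minimum quantity.
EOQ at €11.20 = 2375.6 (feasible in tier 1): TC = 62,400×€11.20 + (62,400/2375.6)×157 + (2375.6/2)×0.31×€11.20 = €707,127.97.
EOQ at €11.04 = 2392.7 < 23000, so use break Q=23000: TC = 62,400×€11.04 + (62,400/23000.0)×157 + (23000.0/2)×0.31×€11.04 = €728,679.55.
EOQ at €10.81 = 2418.0 < 31000, so use break Q=31000: TC = 62,400×€10.81 + (62,400/31000.0)×157 + (31000.0/2)×0.31×€10.81 = €726,802.08.
Lowest total cost is €707,127.97 at Q = 2375.6.

Q* ≈ 2,376 bearings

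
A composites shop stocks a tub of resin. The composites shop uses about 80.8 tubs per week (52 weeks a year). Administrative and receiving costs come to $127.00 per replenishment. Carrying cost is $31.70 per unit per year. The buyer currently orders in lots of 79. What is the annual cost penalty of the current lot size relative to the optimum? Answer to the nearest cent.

Extra cost ≈ $2,190.23 per year

Annual demand D = 80.8 × 52 = 4,201.6.
EOQ = √(2DS/H) = √(2 × 4,201.6 × 127 / 31.7) ≈ 183.48.
Cost at Q* = (D/Q*)S + (Q*/2)H = √(2DSH) ≈ $5,816.39.
Cost at Q = 79: (4,201.6/79)×127 + (79/2)×31.7 = $6,754.47 + $1,252.15 = $8,006.62.
Excess = $8,006.62 − $5,816.39 = $2,190.23.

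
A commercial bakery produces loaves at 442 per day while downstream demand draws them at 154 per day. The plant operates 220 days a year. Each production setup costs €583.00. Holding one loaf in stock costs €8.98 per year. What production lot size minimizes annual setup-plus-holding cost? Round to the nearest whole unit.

Annual demand D = 154 × 220 = 33,880.
Production build-up factor (1 − d/p) = 1 − 154/442 = 0.6516.
Q* = √(2DS / (H(1 − d/p))) = √(2 × 33,880 × 583 / (8.98 × 0.6516)).
= √(39,504,080 / 5.8512) ≈ 2598.350.

Q* ≈ 2,598 loaves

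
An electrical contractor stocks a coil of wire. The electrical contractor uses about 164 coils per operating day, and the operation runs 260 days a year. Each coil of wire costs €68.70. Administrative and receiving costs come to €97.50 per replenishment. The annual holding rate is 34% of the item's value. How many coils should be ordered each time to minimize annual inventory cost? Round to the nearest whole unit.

Annual demand D = 164 × 260 = 42,640.
Holding cost H = 0.34 × €68.70 = €23.3580 per unit per year.
EOQ = √(2DS / H) = √(2 × 42,640 × 97.5 / 23.358).
= √(8,314,800 / 23.358) = √355,972.2579 ≈ 596.634.

Q* ≈ 597 coils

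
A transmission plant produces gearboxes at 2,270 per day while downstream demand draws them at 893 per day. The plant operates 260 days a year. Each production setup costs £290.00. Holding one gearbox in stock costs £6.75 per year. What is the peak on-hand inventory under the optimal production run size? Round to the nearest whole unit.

I_max ≈ 3,479 gearboxes

Annual demand D = 893 × 260 = 232,180.
Production build-up factor (1 − d/p) = 1 − 893/2,270 = 0.6066.
Q* = √(2DS / (H(1 − d/p))) = √(2 × 232,180 × 290 / (6.75 × 0.6066)).
= √(134,664,400 / 4.0946) ≈ 5734.829.
Maximum inventory = Q*(1 − d/p) = 5734.829 × 0.6066 ≈ 3478.793.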